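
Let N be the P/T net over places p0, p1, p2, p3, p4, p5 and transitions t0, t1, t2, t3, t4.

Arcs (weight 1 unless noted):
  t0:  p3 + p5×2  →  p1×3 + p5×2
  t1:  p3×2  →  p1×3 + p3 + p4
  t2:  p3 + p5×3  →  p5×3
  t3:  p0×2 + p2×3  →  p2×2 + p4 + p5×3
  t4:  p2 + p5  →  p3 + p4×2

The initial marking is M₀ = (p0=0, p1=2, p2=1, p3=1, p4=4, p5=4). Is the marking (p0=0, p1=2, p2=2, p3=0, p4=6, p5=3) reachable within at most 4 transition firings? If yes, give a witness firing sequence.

NO — not reachable within 4 firings

depth 0: 1 marking
depth 1: 4 markings reached so far
depth 2: 7 markings reached so far
depth 3: 12 markings reached so far
depth 4: 12 markings reached so far
(frontier empty at depth 4; search complete)
target is not among the 12 markings reachable within 4 steps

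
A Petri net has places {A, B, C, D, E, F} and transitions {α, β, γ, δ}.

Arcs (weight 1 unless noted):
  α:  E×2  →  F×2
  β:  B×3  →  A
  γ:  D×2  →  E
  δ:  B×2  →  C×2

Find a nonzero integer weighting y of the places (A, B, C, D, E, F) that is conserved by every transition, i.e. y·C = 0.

y = (A:3, B:1, C:1, D:0, E:0, F:0)

Incidence matrix C (rows=places, cols=transitions):
        α    β    γ    δ
    A   0    1    0    0
    B   0   -3    0   -2
    C   0    0    0    2
    D   0    0   -2    0
    E  -2    0    1    0
    F   2    0    0    0

Candidate y = [3, 1, 1, 0, 0, 0]; check y·C column-wise:
  col α: 3·0 + 1·0 + 1·0 + 0·-2 + 0·2 = 0
  col β: 3·1 + 1·-3 + 1·0 = 0
  col γ: 3·0 + 1·0 + 1·0 + 0·-2 + 0·1 = 0
  col δ: 3·0 + 1·-2 + 1·2 = 0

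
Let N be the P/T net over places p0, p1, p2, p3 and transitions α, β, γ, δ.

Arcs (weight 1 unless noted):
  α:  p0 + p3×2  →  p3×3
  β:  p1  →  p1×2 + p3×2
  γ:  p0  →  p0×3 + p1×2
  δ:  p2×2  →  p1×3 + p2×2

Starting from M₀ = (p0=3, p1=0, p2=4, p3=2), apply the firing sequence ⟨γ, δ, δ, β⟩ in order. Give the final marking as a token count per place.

(p0=5, p1=9, p2=4, p3=4)

step 1: fire γ:  (p0=3, p1=0, p2=4, p3=2) → (p0=5, p1=2, p2=4, p3=2)
step 2: fire δ:  (p0=5, p1=2, p2=4, p3=2) → (p0=5, p1=5, p2=4, p3=2)
step 3: fire δ:  (p0=5, p1=5, p2=4, p3=2) → (p0=5, p1=8, p2=4, p3=2)
step 4: fire β:  (p0=5, p1=8, p2=4, p3=2) → (p0=5, p1=9, p2=4, p3=4)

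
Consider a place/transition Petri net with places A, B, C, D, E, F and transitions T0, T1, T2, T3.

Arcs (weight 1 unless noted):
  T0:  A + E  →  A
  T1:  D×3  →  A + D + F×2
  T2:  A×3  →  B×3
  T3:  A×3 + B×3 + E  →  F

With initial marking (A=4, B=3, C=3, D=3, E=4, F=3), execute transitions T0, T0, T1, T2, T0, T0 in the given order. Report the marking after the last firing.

step 1: fire T0:  (A=4, B=3, C=3, D=3, E=4, F=3) → (A=4, B=3, C=3, D=3, E=3, F=3)
step 2: fire T0:  (A=4, B=3, C=3, D=3, E=3, F=3) → (A=4, B=3, C=3, D=3, E=2, F=3)
step 3: fire T1:  (A=4, B=3, C=3, D=3, E=2, F=3) → (A=5, B=3, C=3, D=1, E=2, F=5)
step 4: fire T2:  (A=5, B=3, C=3, D=1, E=2, F=5) → (A=2, B=6, C=3, D=1, E=2, F=5)
step 5: fire T0:  (A=2, B=6, C=3, D=1, E=2, F=5) → (A=2, B=6, C=3, D=1, E=1, F=5)
step 6: fire T0:  (A=2, B=6, C=3, D=1, E=1, F=5) → (A=2, B=6, C=3, D=1, E=0, F=5)

(A=2, B=6, C=3, D=1, E=0, F=5)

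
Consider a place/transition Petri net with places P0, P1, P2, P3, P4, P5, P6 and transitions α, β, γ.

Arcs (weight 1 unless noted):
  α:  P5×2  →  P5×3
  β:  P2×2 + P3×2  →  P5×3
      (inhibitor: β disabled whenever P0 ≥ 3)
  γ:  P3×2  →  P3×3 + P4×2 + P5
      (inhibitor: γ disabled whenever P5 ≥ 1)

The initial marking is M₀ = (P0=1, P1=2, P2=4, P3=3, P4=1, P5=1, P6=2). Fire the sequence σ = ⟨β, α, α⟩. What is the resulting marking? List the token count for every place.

step 1: fire β:  (P0=1, P1=2, P2=4, P3=3, P4=1, P5=1, P6=2) → (P0=1, P1=2, P2=2, P3=1, P4=1, P5=4, P6=2)
step 2: fire α:  (P0=1, P1=2, P2=2, P3=1, P4=1, P5=4, P6=2) → (P0=1, P1=2, P2=2, P3=1, P4=1, P5=5, P6=2)
step 3: fire α:  (P0=1, P1=2, P2=2, P3=1, P4=1, P5=5, P6=2) → (P0=1, P1=2, P2=2, P3=1, P4=1, P5=6, P6=2)

(P0=1, P1=2, P2=2, P3=1, P4=1, P5=6, P6=2)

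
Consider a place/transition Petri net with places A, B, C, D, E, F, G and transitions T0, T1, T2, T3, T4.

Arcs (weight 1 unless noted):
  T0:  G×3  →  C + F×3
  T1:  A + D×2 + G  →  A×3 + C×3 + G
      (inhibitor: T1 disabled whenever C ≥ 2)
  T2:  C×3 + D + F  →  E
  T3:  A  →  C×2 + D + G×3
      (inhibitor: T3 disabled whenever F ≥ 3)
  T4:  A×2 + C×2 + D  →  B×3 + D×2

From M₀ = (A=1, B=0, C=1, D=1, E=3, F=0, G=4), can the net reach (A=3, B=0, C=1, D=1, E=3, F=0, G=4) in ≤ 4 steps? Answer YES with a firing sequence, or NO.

depth 0: 1 marking
depth 1: 3 markings reached so far
depth 2: 4 markings reached so far
depth 3: 6 markings reached so far
depth 4: 7 markings reached so far
target is not among the 7 markings reachable within 4 steps

NO — not reachable within 4 firings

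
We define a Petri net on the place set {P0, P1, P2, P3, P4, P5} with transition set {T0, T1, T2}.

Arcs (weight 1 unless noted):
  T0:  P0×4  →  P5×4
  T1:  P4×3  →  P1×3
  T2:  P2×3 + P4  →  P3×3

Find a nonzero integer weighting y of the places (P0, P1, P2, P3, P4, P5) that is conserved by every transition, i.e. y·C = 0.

y = (P0:0, P1:0, P2:1, P3:1, P4:0, P5:0)

Incidence matrix C (rows=places, cols=transitions):
       T0   T1   T2
   P0  -4    0    0
   P1   0    3    0
   P2   0    0   -3
   P3   0    0    3
   P4   0   -3   -1
   P5   4    0    0

Candidate y = [0, 0, 1, 1, 0, 0]; check y·C column-wise:
  col T0: 0·-4 + 1·0 + 1·0 + 0·4 = 0
  col T1: 0·3 + 1·0 + 1·0 + 0·-3 = 0
  col T2: 1·-3 + 1·3 + 0·-1 = 0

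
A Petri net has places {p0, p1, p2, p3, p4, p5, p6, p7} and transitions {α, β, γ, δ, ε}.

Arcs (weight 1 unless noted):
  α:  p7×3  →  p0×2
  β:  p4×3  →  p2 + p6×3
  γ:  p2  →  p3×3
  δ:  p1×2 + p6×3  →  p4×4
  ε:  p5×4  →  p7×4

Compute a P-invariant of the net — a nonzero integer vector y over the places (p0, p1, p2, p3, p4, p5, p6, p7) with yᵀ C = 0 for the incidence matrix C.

Incidence matrix C (rows=places, cols=transitions):
        α    β    γ    δ    ε
   p0   2    0    0    0    0
   p1   0    0    0   -2    0
   p2   0    1   -1    0    0
   p3   0    0    3    0    0
   p4   0   -3    0    4    0
   p5   0    0    0    0   -4
   p6   0    3    0   -3    0
   p7  -3    0    0    0    4

Candidate y = [0, 2, 3, 1, 1, 0, 0, 0]; check y·C column-wise:
  col α: 0·2 + 2·0 + 3·0 + 1·0 + 1·0 + 0·-3 = 0
  col β: 2·0 + 3·1 + 1·0 + 1·-3 + 0·3 = 0
  col γ: 2·0 + 3·-1 + 1·3 + 1·0 = 0
  col δ: 2·-2 + 3·0 + 1·0 + 1·4 + 0·-3 = 0
  col ε: 2·0 + 3·0 + 1·0 + 1·0 + 0·-4 + 0·4 = 0

y = (p0:0, p1:2, p2:3, p3:1, p4:1, p5:0, p6:0, p7:0)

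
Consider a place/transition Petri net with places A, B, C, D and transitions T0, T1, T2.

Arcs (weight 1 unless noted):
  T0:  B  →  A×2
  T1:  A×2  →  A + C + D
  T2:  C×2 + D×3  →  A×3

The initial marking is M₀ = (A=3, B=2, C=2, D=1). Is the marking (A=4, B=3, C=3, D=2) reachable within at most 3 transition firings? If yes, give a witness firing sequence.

depth 0: 1 marking
depth 1: 3 markings reached so far
depth 2: 6 markings reached so far
depth 3: 9 markings reached so far
target is not among the 9 markings reachable within 3 steps

NO — not reachable within 3 firings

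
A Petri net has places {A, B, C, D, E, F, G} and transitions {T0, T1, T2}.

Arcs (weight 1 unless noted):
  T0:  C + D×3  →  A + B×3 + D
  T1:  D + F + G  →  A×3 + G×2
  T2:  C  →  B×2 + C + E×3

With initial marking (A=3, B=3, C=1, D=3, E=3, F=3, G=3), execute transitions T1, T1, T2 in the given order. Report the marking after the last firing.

step 1: fire T1:  (A=3, B=3, C=1, D=3, E=3, F=3, G=3) → (A=6, B=3, C=1, D=2, E=3, F=2, G=4)
step 2: fire T1:  (A=6, B=3, C=1, D=2, E=3, F=2, G=4) → (A=9, B=3, C=1, D=1, E=3, F=1, G=5)
step 3: fire T2:  (A=9, B=3, C=1, D=1, E=3, F=1, G=5) → (A=9, B=5, C=1, D=1, E=6, F=1, G=5)

(A=9, B=5, C=1, D=1, E=6, F=1, G=5)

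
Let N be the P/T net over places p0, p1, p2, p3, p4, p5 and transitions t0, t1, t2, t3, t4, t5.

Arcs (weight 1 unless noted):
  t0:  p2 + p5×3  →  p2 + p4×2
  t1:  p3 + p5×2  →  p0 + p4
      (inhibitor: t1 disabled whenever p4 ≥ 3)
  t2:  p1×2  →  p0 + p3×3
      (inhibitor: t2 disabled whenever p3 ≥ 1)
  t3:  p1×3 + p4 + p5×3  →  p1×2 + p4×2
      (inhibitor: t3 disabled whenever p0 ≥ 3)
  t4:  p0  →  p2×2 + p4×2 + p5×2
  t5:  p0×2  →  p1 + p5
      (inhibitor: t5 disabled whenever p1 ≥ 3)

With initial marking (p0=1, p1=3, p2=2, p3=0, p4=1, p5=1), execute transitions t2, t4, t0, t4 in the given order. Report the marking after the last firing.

(p0=0, p1=1, p2=6, p3=3, p4=7, p5=2)

step 1: fire t2:  (p0=1, p1=3, p2=2, p3=0, p4=1, p5=1) → (p0=2, p1=1, p2=2, p3=3, p4=1, p5=1)
step 2: fire t4:  (p0=2, p1=1, p2=2, p3=3, p4=1, p5=1) → (p0=1, p1=1, p2=4, p3=3, p4=3, p5=3)
step 3: fire t0:  (p0=1, p1=1, p2=4, p3=3, p4=3, p5=3) → (p0=1, p1=1, p2=4, p3=3, p4=5, p5=0)
step 4: fire t4:  (p0=1, p1=1, p2=4, p3=3, p4=5, p5=0) → (p0=0, p1=1, p2=6, p3=3, p4=7, p5=2)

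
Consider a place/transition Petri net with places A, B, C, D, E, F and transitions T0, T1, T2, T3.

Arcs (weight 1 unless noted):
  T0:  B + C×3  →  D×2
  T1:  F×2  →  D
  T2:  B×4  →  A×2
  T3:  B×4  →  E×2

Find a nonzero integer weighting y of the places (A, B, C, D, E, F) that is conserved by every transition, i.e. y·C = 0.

y = (A:6, B:3, C:-1, D:0, E:6, F:0)

Incidence matrix C (rows=places, cols=transitions):
       T0   T1   T2   T3
    A   0    0    2    0
    B  -1    0   -4   -4
    C  -3    0    0    0
    D   2    1    0    0
    E   0    0    0    2
    F   0   -2    0    0

Candidate y = [6, 3, -1, 0, 6, 0]; check y·C column-wise:
  col T0: 6·0 + 3·-1 + -1·-3 + 0·2 + 6·0 = 0
  col T1: 6·0 + 3·0 + -1·0 + 0·1 + 6·0 + 0·-2 = 0
  col T2: 6·2 + 3·-4 + -1·0 + 6·0 = 0
  col T3: 6·0 + 3·-4 + -1·0 + 6·2 = 0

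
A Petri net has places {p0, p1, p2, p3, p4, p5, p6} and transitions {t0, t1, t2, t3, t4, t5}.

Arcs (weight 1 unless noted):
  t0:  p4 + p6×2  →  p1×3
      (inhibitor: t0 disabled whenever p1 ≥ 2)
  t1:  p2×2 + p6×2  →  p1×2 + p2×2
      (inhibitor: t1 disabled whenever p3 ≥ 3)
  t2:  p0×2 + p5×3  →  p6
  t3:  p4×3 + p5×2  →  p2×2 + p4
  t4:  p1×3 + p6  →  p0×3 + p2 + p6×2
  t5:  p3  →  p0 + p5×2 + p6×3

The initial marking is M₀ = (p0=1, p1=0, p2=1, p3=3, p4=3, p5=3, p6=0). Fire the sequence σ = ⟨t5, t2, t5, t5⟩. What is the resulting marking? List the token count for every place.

(p0=2, p1=0, p2=1, p3=0, p4=3, p5=6, p6=10)

step 1: fire t5:  (p0=1, p1=0, p2=1, p3=3, p4=3, p5=3, p6=0) → (p0=2, p1=0, p2=1, p3=2, p4=3, p5=5, p6=3)
step 2: fire t2:  (p0=2, p1=0, p2=1, p3=2, p4=3, p5=5, p6=3) → (p0=0, p1=0, p2=1, p3=2, p4=3, p5=2, p6=4)
step 3: fire t5:  (p0=0, p1=0, p2=1, p3=2, p4=3, p5=2, p6=4) → (p0=1, p1=0, p2=1, p3=1, p4=3, p5=4, p6=7)
step 4: fire t5:  (p0=1, p1=0, p2=1, p3=1, p4=3, p5=4, p6=7) → (p0=2, p1=0, p2=1, p3=0, p4=3, p5=6, p6=10)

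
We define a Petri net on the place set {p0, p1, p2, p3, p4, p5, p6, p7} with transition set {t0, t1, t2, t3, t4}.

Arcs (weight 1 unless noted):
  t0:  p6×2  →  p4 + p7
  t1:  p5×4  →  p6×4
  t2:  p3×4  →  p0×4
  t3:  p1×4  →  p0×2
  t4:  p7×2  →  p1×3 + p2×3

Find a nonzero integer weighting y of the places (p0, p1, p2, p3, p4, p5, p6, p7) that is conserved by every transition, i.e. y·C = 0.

Incidence matrix C (rows=places, cols=transitions):
       t0   t1   t2   t3   t4
   p0   0    0    4    2    0
   p1   0    0    0   -4    3
   p2   0    0    0    0    3
   p3   0    0   -4    0    0
   p4   1    0    0    0    0
   p5   0   -4    0    0    0
   p6  -2    4    0    0    0
   p7   1    0    0    0   -2

Candidate y = [2, 1, -1, 2, 0, 0, 0, 0]; check y·C column-wise:
  col t0: 2·0 + 1·0 + -1·0 + 2·0 + 0·1 + 0·-2 + 0·1 = 0
  col t1: 2·0 + 1·0 + -1·0 + 2·0 + 0·-4 + 0·4 = 0
  col t2: 2·4 + 1·0 + -1·0 + 2·-4 = 0
  col t3: 2·2 + 1·-4 + -1·0 + 2·0 = 0
  col t4: 2·0 + 1·3 + -1·3 + 2·0 + 0·-2 = 0

y = (p0:2, p1:1, p2:-1, p3:2, p4:0, p5:0, p6:0, p7:0)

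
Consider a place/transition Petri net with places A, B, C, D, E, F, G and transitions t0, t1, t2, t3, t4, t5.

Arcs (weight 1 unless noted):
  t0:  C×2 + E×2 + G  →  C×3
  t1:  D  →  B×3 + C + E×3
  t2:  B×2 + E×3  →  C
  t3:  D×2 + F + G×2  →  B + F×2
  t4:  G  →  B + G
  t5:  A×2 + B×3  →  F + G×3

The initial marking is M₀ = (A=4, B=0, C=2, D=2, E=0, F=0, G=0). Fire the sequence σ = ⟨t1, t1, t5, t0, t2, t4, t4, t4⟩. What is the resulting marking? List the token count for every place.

step 1: fire t1:  (A=4, B=0, C=2, D=2, E=0, F=0, G=0) → (A=4, B=3, C=3, D=1, E=3, F=0, G=0)
step 2: fire t1:  (A=4, B=3, C=3, D=1, E=3, F=0, G=0) → (A=4, B=6, C=4, D=0, E=6, F=0, G=0)
step 3: fire t5:  (A=4, B=6, C=4, D=0, E=6, F=0, G=0) → (A=2, B=3, C=4, D=0, E=6, F=1, G=3)
step 4: fire t0:  (A=2, B=3, C=4, D=0, E=6, F=1, G=3) → (A=2, B=3, C=5, D=0, E=4, F=1, G=2)
step 5: fire t2:  (A=2, B=3, C=5, D=0, E=4, F=1, G=2) → (A=2, B=1, C=6, D=0, E=1, F=1, G=2)
step 6: fire t4:  (A=2, B=1, C=6, D=0, E=1, F=1, G=2) → (A=2, B=2, C=6, D=0, E=1, F=1, G=2)
step 7: fire t4:  (A=2, B=2, C=6, D=0, E=1, F=1, G=2) → (A=2, B=3, C=6, D=0, E=1, F=1, G=2)
step 8: fire t4:  (A=2, B=3, C=6, D=0, E=1, F=1, G=2) → (A=2, B=4, C=6, D=0, E=1, F=1, G=2)

(A=2, B=4, C=6, D=0, E=1, F=1, G=2)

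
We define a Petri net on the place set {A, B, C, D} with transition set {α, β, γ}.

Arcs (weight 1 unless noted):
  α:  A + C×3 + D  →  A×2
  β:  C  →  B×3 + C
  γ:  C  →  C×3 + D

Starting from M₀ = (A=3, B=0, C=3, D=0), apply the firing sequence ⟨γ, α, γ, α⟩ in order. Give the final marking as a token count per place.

(A=5, B=0, C=1, D=0)

step 1: fire γ:  (A=3, B=0, C=3, D=0) → (A=3, B=0, C=5, D=1)
step 2: fire α:  (A=3, B=0, C=5, D=1) → (A=4, B=0, C=2, D=0)
step 3: fire γ:  (A=4, B=0, C=2, D=0) → (A=4, B=0, C=4, D=1)
step 4: fire α:  (A=4, B=0, C=4, D=1) → (A=5, B=0, C=1, D=0)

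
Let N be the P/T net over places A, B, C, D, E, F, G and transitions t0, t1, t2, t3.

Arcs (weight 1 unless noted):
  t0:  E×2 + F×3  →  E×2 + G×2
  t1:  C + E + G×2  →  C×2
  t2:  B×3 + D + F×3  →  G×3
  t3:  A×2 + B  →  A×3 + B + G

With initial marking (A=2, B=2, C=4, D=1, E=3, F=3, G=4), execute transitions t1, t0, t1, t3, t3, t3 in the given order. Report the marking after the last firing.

(A=5, B=2, C=6, D=1, E=1, F=0, G=5)

step 1: fire t1:  (A=2, B=2, C=4, D=1, E=3, F=3, G=4) → (A=2, B=2, C=5, D=1, E=2, F=3, G=2)
step 2: fire t0:  (A=2, B=2, C=5, D=1, E=2, F=3, G=2) → (A=2, B=2, C=5, D=1, E=2, F=0, G=4)
step 3: fire t1:  (A=2, B=2, C=5, D=1, E=2, F=0, G=4) → (A=2, B=2, C=6, D=1, E=1, F=0, G=2)
step 4: fire t3:  (A=2, B=2, C=6, D=1, E=1, F=0, G=2) → (A=3, B=2, C=6, D=1, E=1, F=0, G=3)
step 5: fire t3:  (A=3, B=2, C=6, D=1, E=1, F=0, G=3) → (A=4, B=2, C=6, D=1, E=1, F=0, G=4)
step 6: fire t3:  (A=4, B=2, C=6, D=1, E=1, F=0, G=4) → (A=5, B=2, C=6, D=1, E=1, F=0, G=5)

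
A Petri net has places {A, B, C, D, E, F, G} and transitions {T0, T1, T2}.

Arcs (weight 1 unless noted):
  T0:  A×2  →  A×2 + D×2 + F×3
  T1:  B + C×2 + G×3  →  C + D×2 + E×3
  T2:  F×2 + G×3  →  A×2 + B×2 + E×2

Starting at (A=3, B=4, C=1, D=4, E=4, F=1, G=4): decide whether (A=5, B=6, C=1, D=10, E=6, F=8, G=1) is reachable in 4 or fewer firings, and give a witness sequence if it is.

step 1: fire T0:  (A=3, B=4, C=1, D=4, E=4, F=1, G=4) → (A=3, B=4, C=1, D=6, E=4, F=4, G=4)
step 2: fire T0:  (A=3, B=4, C=1, D=6, E=4, F=4, G=4) → (A=3, B=4, C=1, D=8, E=4, F=7, G=4)
step 3: fire T0:  (A=3, B=4, C=1, D=8, E=4, F=7, G=4) → (A=3, B=4, C=1, D=10, E=4, F=10, G=4)
step 4: fire T2:  (A=3, B=4, C=1, D=10, E=4, F=10, G=4) → (A=5, B=6, C=1, D=10, E=6, F=8, G=1)

YES — reachable via ⟨T0, T0, T0, T2⟩ (4 firings)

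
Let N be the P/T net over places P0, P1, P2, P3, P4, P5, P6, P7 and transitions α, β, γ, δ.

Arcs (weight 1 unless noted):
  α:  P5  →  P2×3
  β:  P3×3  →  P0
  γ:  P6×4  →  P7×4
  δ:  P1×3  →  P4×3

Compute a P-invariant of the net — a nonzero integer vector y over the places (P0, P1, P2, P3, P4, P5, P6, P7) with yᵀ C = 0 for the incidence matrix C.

y = (P0:3, P1:0, P2:0, P3:1, P4:0, P5:0, P6:0, P7:0)

Incidence matrix C (rows=places, cols=transitions):
        α    β    γ    δ
   P0   0    1    0    0
   P1   0    0    0   -3
   P2   3    0    0    0
   P3   0   -3    0    0
   P4   0    0    0    3
   P5  -1    0    0    0
   P6   0    0   -4    0
   P7   0    0    4    0

Candidate y = [3, 0, 0, 1, 0, 0, 0, 0]; check y·C column-wise:
  col α: 3·0 + 0·3 + 1·0 + 0·-1 = 0
  col β: 3·1 + 1·-3 = 0
  col γ: 3·0 + 1·0 + 0·-4 + 0·4 = 0
  col δ: 3·0 + 0·-3 + 1·0 + 0·3 = 0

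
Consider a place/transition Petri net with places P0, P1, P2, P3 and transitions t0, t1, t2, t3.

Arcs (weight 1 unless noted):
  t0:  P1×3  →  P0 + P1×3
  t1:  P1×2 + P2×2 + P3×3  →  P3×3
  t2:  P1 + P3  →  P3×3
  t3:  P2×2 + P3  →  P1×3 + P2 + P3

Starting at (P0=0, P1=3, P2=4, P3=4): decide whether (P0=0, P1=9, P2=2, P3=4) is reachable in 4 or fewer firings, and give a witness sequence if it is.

YES — reachable via ⟨t3, t3⟩ (2 firings)

step 1: fire t3:  (P0=0, P1=3, P2=4, P3=4) → (P0=0, P1=6, P2=3, P3=4)
step 2: fire t3:  (P0=0, P1=6, P2=3, P3=4) → (P0=0, P1=9, P2=2, P3=4)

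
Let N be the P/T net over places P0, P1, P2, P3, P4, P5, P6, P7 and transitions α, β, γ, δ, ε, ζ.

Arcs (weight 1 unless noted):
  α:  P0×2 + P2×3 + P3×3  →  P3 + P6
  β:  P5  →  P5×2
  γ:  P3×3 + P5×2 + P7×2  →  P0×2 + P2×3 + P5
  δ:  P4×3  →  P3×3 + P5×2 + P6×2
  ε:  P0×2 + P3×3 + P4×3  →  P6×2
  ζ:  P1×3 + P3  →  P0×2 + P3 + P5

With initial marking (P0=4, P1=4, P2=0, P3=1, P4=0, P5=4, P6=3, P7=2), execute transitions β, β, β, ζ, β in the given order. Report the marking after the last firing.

(P0=6, P1=1, P2=0, P3=1, P4=0, P5=9, P6=3, P7=2)

step 1: fire β:  (P0=4, P1=4, P2=0, P3=1, P4=0, P5=4, P6=3, P7=2) → (P0=4, P1=4, P2=0, P3=1, P4=0, P5=5, P6=3, P7=2)
step 2: fire β:  (P0=4, P1=4, P2=0, P3=1, P4=0, P5=5, P6=3, P7=2) → (P0=4, P1=4, P2=0, P3=1, P4=0, P5=6, P6=3, P7=2)
step 3: fire β:  (P0=4, P1=4, P2=0, P3=1, P4=0, P5=6, P6=3, P7=2) → (P0=4, P1=4, P2=0, P3=1, P4=0, P5=7, P6=3, P7=2)
step 4: fire ζ:  (P0=4, P1=4, P2=0, P3=1, P4=0, P5=7, P6=3, P7=2) → (P0=6, P1=1, P2=0, P3=1, P4=0, P5=8, P6=3, P7=2)
step 5: fire β:  (P0=6, P1=1, P2=0, P3=1, P4=0, P5=8, P6=3, P7=2) → (P0=6, P1=1, P2=0, P3=1, P4=0, P5=9, P6=3, P7=2)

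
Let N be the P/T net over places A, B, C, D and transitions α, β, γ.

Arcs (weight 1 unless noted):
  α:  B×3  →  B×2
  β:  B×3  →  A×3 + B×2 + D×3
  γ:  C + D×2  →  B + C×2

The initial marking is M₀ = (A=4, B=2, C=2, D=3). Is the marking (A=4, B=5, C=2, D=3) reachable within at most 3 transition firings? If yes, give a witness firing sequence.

NO — not reachable within 3 firings

depth 0: 1 marking
depth 1: 2 markings reached so far
depth 2: 4 markings reached so far
depth 3: 5 markings reached so far
target is not among the 5 markings reachable within 3 steps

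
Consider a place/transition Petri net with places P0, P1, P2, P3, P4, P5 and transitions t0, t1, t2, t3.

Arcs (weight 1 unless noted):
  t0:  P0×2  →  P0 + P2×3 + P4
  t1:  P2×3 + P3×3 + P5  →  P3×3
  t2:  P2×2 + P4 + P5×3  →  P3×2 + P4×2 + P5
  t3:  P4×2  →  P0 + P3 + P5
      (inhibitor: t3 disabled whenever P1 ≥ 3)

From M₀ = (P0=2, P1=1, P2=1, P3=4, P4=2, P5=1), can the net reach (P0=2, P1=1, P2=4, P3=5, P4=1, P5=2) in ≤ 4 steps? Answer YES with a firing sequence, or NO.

YES — reachable via ⟨t0, t3⟩ (2 firings)

step 1: fire t0:  (P0=2, P1=1, P2=1, P3=4, P4=2, P5=1) → (P0=1, P1=1, P2=4, P3=4, P4=3, P5=1)
step 2: fire t3:  (P0=1, P1=1, P2=4, P3=4, P4=3, P5=1) → (P0=2, P1=1, P2=4, P3=5, P4=1, P5=2)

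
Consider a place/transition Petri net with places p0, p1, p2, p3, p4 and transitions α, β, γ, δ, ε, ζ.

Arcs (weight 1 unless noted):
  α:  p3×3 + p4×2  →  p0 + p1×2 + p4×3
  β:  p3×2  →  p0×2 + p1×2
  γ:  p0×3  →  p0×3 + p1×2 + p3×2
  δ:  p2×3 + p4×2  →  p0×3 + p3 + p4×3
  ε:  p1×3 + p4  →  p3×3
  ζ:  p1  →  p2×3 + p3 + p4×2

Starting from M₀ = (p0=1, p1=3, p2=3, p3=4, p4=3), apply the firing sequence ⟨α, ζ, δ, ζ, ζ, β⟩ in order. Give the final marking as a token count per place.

step 1: fire α:  (p0=1, p1=3, p2=3, p3=4, p4=3) → (p0=2, p1=5, p2=3, p3=1, p4=4)
step 2: fire ζ:  (p0=2, p1=5, p2=3, p3=1, p4=4) → (p0=2, p1=4, p2=6, p3=2, p4=6)
step 3: fire δ:  (p0=2, p1=4, p2=6, p3=2, p4=6) → (p0=5, p1=4, p2=3, p3=3, p4=7)
step 4: fire ζ:  (p0=5, p1=4, p2=3, p3=3, p4=7) → (p0=5, p1=3, p2=6, p3=4, p4=9)
step 5: fire ζ:  (p0=5, p1=3, p2=6, p3=4, p4=9) → (p0=5, p1=2, p2=9, p3=5, p4=11)
step 6: fire β:  (p0=5, p1=2, p2=9, p3=5, p4=11) → (p0=7, p1=4, p2=9, p3=3, p4=11)

(p0=7, p1=4, p2=9, p3=3, p4=11)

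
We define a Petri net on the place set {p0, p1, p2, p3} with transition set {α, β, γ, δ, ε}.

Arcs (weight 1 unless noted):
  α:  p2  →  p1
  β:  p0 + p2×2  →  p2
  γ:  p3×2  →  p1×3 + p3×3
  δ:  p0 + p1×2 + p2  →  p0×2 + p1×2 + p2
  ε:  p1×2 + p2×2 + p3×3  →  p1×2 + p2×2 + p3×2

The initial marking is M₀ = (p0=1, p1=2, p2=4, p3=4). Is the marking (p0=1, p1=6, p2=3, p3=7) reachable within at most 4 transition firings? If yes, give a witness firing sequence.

NO — not reachable within 4 firings

depth 0: 1 marking
depth 1: 6 markings reached so far
depth 2: 20 markings reached so far
depth 3: 50 markings reached so far
depth 4: 105 markings reached so far
target is not among the 105 markings reachable within 4 steps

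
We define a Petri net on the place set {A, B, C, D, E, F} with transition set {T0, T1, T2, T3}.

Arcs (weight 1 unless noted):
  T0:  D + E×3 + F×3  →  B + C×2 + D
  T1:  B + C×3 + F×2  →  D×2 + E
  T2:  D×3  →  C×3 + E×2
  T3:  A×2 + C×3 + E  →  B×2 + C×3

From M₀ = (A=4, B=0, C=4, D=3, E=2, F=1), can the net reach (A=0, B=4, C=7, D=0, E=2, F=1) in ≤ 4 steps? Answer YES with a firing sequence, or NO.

YES — reachable via ⟨T2, T3, T3⟩ (3 firings)

step 1: fire T2:  (A=4, B=0, C=4, D=3, E=2, F=1) → (A=4, B=0, C=7, D=0, E=4, F=1)
step 2: fire T3:  (A=4, B=0, C=7, D=0, E=4, F=1) → (A=2, B=2, C=7, D=0, E=3, F=1)
step 3: fire T3:  (A=2, B=2, C=7, D=0, E=3, F=1) → (A=0, B=4, C=7, D=0, E=2, F=1)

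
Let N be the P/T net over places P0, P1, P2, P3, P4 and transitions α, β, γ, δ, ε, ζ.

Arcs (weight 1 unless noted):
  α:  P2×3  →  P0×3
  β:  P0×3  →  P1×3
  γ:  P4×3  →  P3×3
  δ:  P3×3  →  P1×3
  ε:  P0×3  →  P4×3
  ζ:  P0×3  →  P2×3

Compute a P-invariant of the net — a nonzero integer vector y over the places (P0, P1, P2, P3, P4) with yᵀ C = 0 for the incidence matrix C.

y = (P0:1, P1:1, P2:1, P3:1, P4:1)

Incidence matrix C (rows=places, cols=transitions):
        α    β    γ    δ    ε    ζ
   P0   3   -3    0    0   -3   -3
   P1   0    3    0    3    0    0
   P2  -3    0    0    0    0    3
   P3   0    0    3   -3    0    0
   P4   0    0   -3    0    3    0

Candidate y = [1, 1, 1, 1, 1]; check y·C column-wise:
  col α: 1·3 + 1·0 + 1·-3 + 1·0 + 1·0 = 0
  col β: 1·-3 + 1·3 + 1·0 + 1·0 + 1·0 = 0
  col γ: 1·0 + 1·0 + 1·0 + 1·3 + 1·-3 = 0
  col δ: 1·0 + 1·3 + 1·0 + 1·-3 + 1·0 = 0
  col ε: 1·-3 + 1·0 + 1·0 + 1·0 + 1·3 = 0
  col ζ: 1·-3 + 1·0 + 1·3 + 1·0 + 1·0 = 0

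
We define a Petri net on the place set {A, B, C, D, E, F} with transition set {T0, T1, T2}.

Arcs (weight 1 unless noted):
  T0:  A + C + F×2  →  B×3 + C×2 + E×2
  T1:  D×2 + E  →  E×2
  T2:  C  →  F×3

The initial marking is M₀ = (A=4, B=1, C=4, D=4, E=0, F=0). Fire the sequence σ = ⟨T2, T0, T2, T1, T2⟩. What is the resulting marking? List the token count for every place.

step 1: fire T2:  (A=4, B=1, C=4, D=4, E=0, F=0) → (A=4, B=1, C=3, D=4, E=0, F=3)
step 2: fire T0:  (A=4, B=1, C=3, D=4, E=0, F=3) → (A=3, B=4, C=4, D=4, E=2, F=1)
step 3: fire T2:  (A=3, B=4, C=4, D=4, E=2, F=1) → (A=3, B=4, C=3, D=4, E=2, F=4)
step 4: fire T1:  (A=3, B=4, C=3, D=4, E=2, F=4) → (A=3, B=4, C=3, D=2, E=3, F=4)
step 5: fire T2:  (A=3, B=4, C=3, D=2, E=3, F=4) → (A=3, B=4, C=2, D=2, E=3, F=7)

(A=3, B=4, C=2, D=2, E=3, F=7)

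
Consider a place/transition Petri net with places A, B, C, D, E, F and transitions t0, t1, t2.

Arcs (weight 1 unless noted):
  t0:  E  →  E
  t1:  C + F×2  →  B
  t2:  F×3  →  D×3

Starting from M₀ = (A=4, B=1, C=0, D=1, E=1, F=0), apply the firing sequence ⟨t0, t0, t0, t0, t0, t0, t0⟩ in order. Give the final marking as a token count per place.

(A=4, B=1, C=0, D=1, E=1, F=0)

step 1: fire t0:  (A=4, B=1, C=0, D=1, E=1, F=0) → (A=4, B=1, C=0, D=1, E=1, F=0)
step 2: fire t0:  (A=4, B=1, C=0, D=1, E=1, F=0) → (A=4, B=1, C=0, D=1, E=1, F=0)
step 3: fire t0:  (A=4, B=1, C=0, D=1, E=1, F=0) → (A=4, B=1, C=0, D=1, E=1, F=0)
step 4: fire t0:  (A=4, B=1, C=0, D=1, E=1, F=0) → (A=4, B=1, C=0, D=1, E=1, F=0)
step 5: fire t0:  (A=4, B=1, C=0, D=1, E=1, F=0) → (A=4, B=1, C=0, D=1, E=1, F=0)
step 6: fire t0:  (A=4, B=1, C=0, D=1, E=1, F=0) → (A=4, B=1, C=0, D=1, E=1, F=0)
step 7: fire t0:  (A=4, B=1, C=0, D=1, E=1, F=0) → (A=4, B=1, C=0, D=1, E=1, F=0)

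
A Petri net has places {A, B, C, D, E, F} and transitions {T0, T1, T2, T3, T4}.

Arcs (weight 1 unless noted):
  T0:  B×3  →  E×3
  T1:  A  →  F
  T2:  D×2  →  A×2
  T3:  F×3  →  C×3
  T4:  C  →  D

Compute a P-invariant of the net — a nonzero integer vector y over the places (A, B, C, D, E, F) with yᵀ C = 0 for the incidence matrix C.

y = (A:0, B:1, C:0, D:0, E:1, F:0)

Incidence matrix C (rows=places, cols=transitions):
       T0   T1   T2   T3   T4
    A   0   -1    2    0    0
    B  -3    0    0    0    0
    C   0    0    0    3   -1
    D   0    0   -2    0    1
    E   3    0    0    0    0
    F   0    1    0   -3    0

Candidate y = [0, 1, 0, 0, 1, 0]; check y·C column-wise:
  col T0: 1·-3 + 1·3 = 0
  col T1: 0·-1 + 1·0 + 1·0 + 0·1 = 0
  col T2: 0·2 + 1·0 + 0·-2 + 1·0 = 0
  col T3: 1·0 + 0·3 + 1·0 + 0·-3 = 0
  col T4: 1·0 + 0·-1 + 0·1 + 1·0 = 0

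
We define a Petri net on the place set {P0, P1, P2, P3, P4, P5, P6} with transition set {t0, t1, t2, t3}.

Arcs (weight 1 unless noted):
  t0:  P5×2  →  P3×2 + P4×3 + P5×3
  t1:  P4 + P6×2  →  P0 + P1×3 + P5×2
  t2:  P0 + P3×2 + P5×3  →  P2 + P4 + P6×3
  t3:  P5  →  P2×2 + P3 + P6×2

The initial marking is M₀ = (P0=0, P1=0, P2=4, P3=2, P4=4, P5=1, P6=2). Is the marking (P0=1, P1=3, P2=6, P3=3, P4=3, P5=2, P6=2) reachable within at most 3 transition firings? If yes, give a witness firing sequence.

step 1: fire t1:  (P0=0, P1=0, P2=4, P3=2, P4=4, P5=1, P6=2) → (P0=1, P1=3, P2=4, P3=2, P4=3, P5=3, P6=0)
step 2: fire t3:  (P0=1, P1=3, P2=4, P3=2, P4=3, P5=3, P6=0) → (P0=1, P1=3, P2=6, P3=3, P4=3, P5=2, P6=2)

YES — reachable via ⟨t1, t3⟩ (2 firings)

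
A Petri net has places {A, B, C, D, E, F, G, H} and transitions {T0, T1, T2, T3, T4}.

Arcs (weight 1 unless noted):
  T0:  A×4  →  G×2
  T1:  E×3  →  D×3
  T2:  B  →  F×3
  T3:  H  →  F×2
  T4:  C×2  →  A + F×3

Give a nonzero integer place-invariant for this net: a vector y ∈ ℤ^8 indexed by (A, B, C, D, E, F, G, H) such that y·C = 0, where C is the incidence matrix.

y = (A:0, B:0, C:0, D:1, E:1, F:0, G:0, H:0)

Incidence matrix C (rows=places, cols=transitions):
       T0   T1   T2   T3   T4
    A  -4    0    0    0    1
    B   0    0   -1    0    0
    C   0    0    0    0   -2
    D   0    3    0    0    0
    E   0   -3    0    0    0
    F   0    0    3    2    3
    G   2    0    0    0    0
    H   0    0    0   -1    0

Candidate y = [0, 0, 0, 1, 1, 0, 0, 0]; check y·C column-wise:
  col T0: 0·-4 + 1·0 + 1·0 + 0·2 = 0
  col T1: 1·3 + 1·-3 = 0
  col T2: 0·-1 + 1·0 + 1·0 + 0·3 = 0
  col T3: 1·0 + 1·0 + 0·2 + 0·-1 = 0
  col T4: 0·1 + 0·-2 + 1·0 + 1·0 + 0·3 = 0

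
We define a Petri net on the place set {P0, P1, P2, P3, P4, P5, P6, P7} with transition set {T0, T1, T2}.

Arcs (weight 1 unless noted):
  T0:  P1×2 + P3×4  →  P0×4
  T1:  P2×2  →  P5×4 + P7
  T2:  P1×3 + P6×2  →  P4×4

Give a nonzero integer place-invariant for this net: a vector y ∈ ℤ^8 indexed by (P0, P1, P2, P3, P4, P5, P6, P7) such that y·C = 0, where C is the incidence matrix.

y = (P0:1, P1:0, P2:0, P3:1, P4:0, P5:0, P6:0, P7:0)

Incidence matrix C (rows=places, cols=transitions):
       T0   T1   T2
   P0   4    0    0
   P1  -2    0   -3
   P2   0   -2    0
   P3  -4    0    0
   P4   0    0    4
   P5   0    4    0
   P6   0    0   -2
   P7   0    1    0

Candidate y = [1, 0, 0, 1, 0, 0, 0, 0]; check y·C column-wise:
  col T0: 1·4 + 0·-2 + 1·-4 = 0
  col T1: 1·0 + 0·-2 + 1·0 + 0·4 + 0·1 = 0
  col T2: 1·0 + 0·-3 + 1·0 + 0·4 + 0·-2 = 0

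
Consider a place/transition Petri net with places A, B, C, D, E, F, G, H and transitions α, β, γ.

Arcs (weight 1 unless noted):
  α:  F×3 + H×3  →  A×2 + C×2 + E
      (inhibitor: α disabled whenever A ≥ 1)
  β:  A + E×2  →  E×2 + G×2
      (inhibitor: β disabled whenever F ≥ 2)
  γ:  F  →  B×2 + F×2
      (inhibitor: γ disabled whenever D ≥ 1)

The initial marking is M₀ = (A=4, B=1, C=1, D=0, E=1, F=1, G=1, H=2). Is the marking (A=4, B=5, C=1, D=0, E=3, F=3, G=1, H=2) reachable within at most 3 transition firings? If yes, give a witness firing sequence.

NO — not reachable within 3 firings

depth 0: 1 marking
depth 1: 2 markings reached so far
depth 2: 3 markings reached so far
depth 3: 4 markings reached so far
target is not among the 4 markings reachable within 3 steps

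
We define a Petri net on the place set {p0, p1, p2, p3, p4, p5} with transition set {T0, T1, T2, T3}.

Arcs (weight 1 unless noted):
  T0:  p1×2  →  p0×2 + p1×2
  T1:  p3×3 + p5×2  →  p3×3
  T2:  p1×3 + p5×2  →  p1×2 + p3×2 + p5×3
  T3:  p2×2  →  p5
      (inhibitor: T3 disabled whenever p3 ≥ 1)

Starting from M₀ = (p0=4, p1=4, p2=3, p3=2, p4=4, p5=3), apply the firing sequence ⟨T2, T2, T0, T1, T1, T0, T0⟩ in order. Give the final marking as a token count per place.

(p0=10, p1=2, p2=3, p3=6, p4=4, p5=1)

step 1: fire T2:  (p0=4, p1=4, p2=3, p3=2, p4=4, p5=3) → (p0=4, p1=3, p2=3, p3=4, p4=4, p5=4)
step 2: fire T2:  (p0=4, p1=3, p2=3, p3=4, p4=4, p5=4) → (p0=4, p1=2, p2=3, p3=6, p4=4, p5=5)
step 3: fire T0:  (p0=4, p1=2, p2=3, p3=6, p4=4, p5=5) → (p0=6, p1=2, p2=3, p3=6, p4=4, p5=5)
step 4: fire T1:  (p0=6, p1=2, p2=3, p3=6, p4=4, p5=5) → (p0=6, p1=2, p2=3, p3=6, p4=4, p5=3)
step 5: fire T1:  (p0=6, p1=2, p2=3, p3=6, p4=4, p5=3) → (p0=6, p1=2, p2=3, p3=6, p4=4, p5=1)
step 6: fire T0:  (p0=6, p1=2, p2=3, p3=6, p4=4, p5=1) → (p0=8, p1=2, p2=3, p3=6, p4=4, p5=1)
step 7: fire T0:  (p0=8, p1=2, p2=3, p3=6, p4=4, p5=1) → (p0=10, p1=2, p2=3, p3=6, p4=4, p5=1)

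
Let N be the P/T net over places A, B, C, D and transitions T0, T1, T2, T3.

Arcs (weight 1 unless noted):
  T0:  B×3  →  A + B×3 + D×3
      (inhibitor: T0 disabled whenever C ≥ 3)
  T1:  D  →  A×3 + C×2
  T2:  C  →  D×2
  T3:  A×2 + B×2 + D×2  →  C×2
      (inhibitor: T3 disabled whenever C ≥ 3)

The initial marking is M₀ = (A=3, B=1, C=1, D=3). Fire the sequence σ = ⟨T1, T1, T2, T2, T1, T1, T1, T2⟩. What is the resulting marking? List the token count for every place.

step 1: fire T1:  (A=3, B=1, C=1, D=3) → (A=6, B=1, C=3, D=2)
step 2: fire T1:  (A=6, B=1, C=3, D=2) → (A=9, B=1, C=5, D=1)
step 3: fire T2:  (A=9, B=1, C=5, D=1) → (A=9, B=1, C=4, D=3)
step 4: fire T2:  (A=9, B=1, C=4, D=3) → (A=9, B=1, C=3, D=5)
step 5: fire T1:  (A=9, B=1, C=3, D=5) → (A=12, B=1, C=5, D=4)
step 6: fire T1:  (A=12, B=1, C=5, D=4) → (A=15, B=1, C=7, D=3)
step 7: fire T1:  (A=15, B=1, C=7, D=3) → (A=18, B=1, C=9, D=2)
step 8: fire T2:  (A=18, B=1, C=9, D=2) → (A=18, B=1, C=8, D=4)

(A=18, B=1, C=8, D=4)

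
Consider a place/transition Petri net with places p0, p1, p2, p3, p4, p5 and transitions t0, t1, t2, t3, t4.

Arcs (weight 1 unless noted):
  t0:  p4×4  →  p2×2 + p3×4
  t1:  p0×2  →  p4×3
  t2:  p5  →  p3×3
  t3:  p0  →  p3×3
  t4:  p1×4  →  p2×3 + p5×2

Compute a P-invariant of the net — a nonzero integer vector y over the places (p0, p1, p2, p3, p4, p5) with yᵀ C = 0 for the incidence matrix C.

Incidence matrix C (rows=places, cols=transitions):
       t0   t1   t2   t3   t4
   p0   0   -2    0   -1    0
   p1   0    0    0    0   -4
   p2   2    0    0    0    3
   p3   4    0    3    3    0
   p4  -4    3    0    0    0
   p5   0    0   -1    0    2

Candidate y = [3, 3, 2, 1, 2, 3]; check y·C column-wise:
  col t0: 3·0 + 3·0 + 2·2 + 1·4 + 2·-4 + 3·0 = 0
  col t1: 3·-2 + 3·0 + 2·0 + 1·0 + 2·3 + 3·0 = 0
  col t2: 3·0 + 3·0 + 2·0 + 1·3 + 2·0 + 3·-1 = 0
  col t3: 3·-1 + 3·0 + 2·0 + 1·3 + 2·0 + 3·0 = 0
  col t4: 3·0 + 3·-4 + 2·3 + 1·0 + 2·0 + 3·2 = 0

y = (p0:3, p1:3, p2:2, p3:1, p4:2, p5:3)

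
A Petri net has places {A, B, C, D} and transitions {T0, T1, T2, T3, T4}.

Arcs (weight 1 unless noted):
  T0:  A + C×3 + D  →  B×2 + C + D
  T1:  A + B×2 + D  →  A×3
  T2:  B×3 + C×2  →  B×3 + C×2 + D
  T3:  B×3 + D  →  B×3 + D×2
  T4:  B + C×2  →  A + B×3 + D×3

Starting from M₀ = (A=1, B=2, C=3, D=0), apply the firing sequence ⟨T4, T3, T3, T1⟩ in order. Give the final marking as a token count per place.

(A=4, B=2, C=1, D=4)

step 1: fire T4:  (A=1, B=2, C=3, D=0) → (A=2, B=4, C=1, D=3)
step 2: fire T3:  (A=2, B=4, C=1, D=3) → (A=2, B=4, C=1, D=4)
step 3: fire T3:  (A=2, B=4, C=1, D=4) → (A=2, B=4, C=1, D=5)
step 4: fire T1:  (A=2, B=4, C=1, D=5) → (A=4, B=2, C=1, D=4)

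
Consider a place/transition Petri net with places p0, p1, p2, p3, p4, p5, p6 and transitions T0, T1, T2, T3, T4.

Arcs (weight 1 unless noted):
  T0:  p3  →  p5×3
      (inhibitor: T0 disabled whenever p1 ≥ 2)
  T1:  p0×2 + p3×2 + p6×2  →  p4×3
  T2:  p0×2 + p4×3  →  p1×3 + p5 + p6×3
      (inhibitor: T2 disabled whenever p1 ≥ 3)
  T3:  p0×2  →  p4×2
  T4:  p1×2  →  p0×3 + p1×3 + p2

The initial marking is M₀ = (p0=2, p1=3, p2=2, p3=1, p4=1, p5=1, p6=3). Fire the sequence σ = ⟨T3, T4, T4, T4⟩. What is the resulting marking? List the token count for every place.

step 1: fire T3:  (p0=2, p1=3, p2=2, p3=1, p4=1, p5=1, p6=3) → (p0=0, p1=3, p2=2, p3=1, p4=3, p5=1, p6=3)
step 2: fire T4:  (p0=0, p1=3, p2=2, p3=1, p4=3, p5=1, p6=3) → (p0=3, p1=4, p2=3, p3=1, p4=3, p5=1, p6=3)
step 3: fire T4:  (p0=3, p1=4, p2=3, p3=1, p4=3, p5=1, p6=3) → (p0=6, p1=5, p2=4, p3=1, p4=3, p5=1, p6=3)
step 4: fire T4:  (p0=6, p1=5, p2=4, p3=1, p4=3, p5=1, p6=3) → (p0=9, p1=6, p2=5, p3=1, p4=3, p5=1, p6=3)

(p0=9, p1=6, p2=5, p3=1, p4=3, p5=1, p6=3)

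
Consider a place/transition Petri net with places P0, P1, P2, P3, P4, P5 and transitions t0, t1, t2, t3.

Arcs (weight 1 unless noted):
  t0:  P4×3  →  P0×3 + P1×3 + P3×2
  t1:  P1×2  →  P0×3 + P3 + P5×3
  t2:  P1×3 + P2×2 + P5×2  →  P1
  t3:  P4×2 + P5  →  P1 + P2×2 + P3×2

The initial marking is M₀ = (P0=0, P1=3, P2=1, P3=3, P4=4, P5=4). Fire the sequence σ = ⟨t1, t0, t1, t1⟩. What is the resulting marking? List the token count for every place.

step 1: fire t1:  (P0=0, P1=3, P2=1, P3=3, P4=4, P5=4) → (P0=3, P1=1, P2=1, P3=4, P4=4, P5=7)
step 2: fire t0:  (P0=3, P1=1, P2=1, P3=4, P4=4, P5=7) → (P0=6, P1=4, P2=1, P3=6, P4=1, P5=7)
step 3: fire t1:  (P0=6, P1=4, P2=1, P3=6, P4=1, P5=7) → (P0=9, P1=2, P2=1, P3=7, P4=1, P5=10)
step 4: fire t1:  (P0=9, P1=2, P2=1, P3=7, P4=1, P5=10) → (P0=12, P1=0, P2=1, P3=8, P4=1, P5=13)

(P0=12, P1=0, P2=1, P3=8, P4=1, P5=13)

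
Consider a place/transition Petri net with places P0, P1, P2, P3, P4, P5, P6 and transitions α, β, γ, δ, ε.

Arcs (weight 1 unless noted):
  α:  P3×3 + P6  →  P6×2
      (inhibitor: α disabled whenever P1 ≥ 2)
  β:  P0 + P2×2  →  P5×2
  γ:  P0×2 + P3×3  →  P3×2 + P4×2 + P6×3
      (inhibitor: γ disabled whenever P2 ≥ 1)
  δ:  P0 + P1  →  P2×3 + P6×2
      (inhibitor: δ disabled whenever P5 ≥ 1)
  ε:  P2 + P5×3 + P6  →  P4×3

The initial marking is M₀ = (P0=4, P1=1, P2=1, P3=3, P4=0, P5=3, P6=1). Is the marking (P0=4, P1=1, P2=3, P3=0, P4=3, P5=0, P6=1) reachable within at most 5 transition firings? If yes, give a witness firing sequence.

depth 0: 1 marking
depth 1: 3 markings reached so far
depth 2: 6 markings reached so far
depth 3: 9 markings reached so far
depth 4: 11 markings reached so far
depth 5: 11 markings reached so far
(frontier empty at depth 5; search complete)
target is not among the 11 markings reachable within 5 steps

NO — not reachable within 5 firings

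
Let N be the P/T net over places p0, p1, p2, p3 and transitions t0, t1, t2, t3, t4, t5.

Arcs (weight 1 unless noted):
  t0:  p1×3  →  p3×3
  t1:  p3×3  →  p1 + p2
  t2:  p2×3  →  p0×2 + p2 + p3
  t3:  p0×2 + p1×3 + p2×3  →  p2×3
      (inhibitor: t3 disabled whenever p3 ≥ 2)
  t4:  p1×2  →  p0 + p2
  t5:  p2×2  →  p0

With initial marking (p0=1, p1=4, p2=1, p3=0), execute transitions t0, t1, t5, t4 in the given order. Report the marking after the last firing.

step 1: fire t0:  (p0=1, p1=4, p2=1, p3=0) → (p0=1, p1=1, p2=1, p3=3)
step 2: fire t1:  (p0=1, p1=1, p2=1, p3=3) → (p0=1, p1=2, p2=2, p3=0)
step 3: fire t5:  (p0=1, p1=2, p2=2, p3=0) → (p0=2, p1=2, p2=0, p3=0)
step 4: fire t4:  (p0=2, p1=2, p2=0, p3=0) → (p0=3, p1=0, p2=1, p3=0)

(p0=3, p1=0, p2=1, p3=0)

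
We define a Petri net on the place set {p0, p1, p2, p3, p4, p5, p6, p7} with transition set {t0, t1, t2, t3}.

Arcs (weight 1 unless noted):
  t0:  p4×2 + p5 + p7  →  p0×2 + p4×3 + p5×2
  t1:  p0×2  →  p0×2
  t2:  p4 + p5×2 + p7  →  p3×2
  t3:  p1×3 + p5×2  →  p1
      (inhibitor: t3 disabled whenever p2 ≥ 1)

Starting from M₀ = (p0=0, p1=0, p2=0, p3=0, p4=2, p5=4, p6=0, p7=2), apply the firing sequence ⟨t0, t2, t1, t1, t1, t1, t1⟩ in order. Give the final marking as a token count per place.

step 1: fire t0:  (p0=0, p1=0, p2=0, p3=0, p4=2, p5=4, p6=0, p7=2) → (p0=2, p1=0, p2=0, p3=0, p4=3, p5=5, p6=0, p7=1)
step 2: fire t2:  (p0=2, p1=0, p2=0, p3=0, p4=3, p5=5, p6=0, p7=1) → (p0=2, p1=0, p2=0, p3=2, p4=2, p5=3, p6=0, p7=0)
step 3: fire t1:  (p0=2, p1=0, p2=0, p3=2, p4=2, p5=3, p6=0, p7=0) → (p0=2, p1=0, p2=0, p3=2, p4=2, p5=3, p6=0, p7=0)
step 4: fire t1:  (p0=2, p1=0, p2=0, p3=2, p4=2, p5=3, p6=0, p7=0) → (p0=2, p1=0, p2=0, p3=2, p4=2, p5=3, p6=0, p7=0)
step 5: fire t1:  (p0=2, p1=0, p2=0, p3=2, p4=2, p5=3, p6=0, p7=0) → (p0=2, p1=0, p2=0, p3=2, p4=2, p5=3, p6=0, p7=0)
step 6: fire t1:  (p0=2, p1=0, p2=0, p3=2, p4=2, p5=3, p6=0, p7=0) → (p0=2, p1=0, p2=0, p3=2, p4=2, p5=3, p6=0, p7=0)
step 7: fire t1:  (p0=2, p1=0, p2=0, p3=2, p4=2, p5=3, p6=0, p7=0) → (p0=2, p1=0, p2=0, p3=2, p4=2, p5=3, p6=0, p7=0)

(p0=2, p1=0, p2=0, p3=2, p4=2, p5=3, p6=0, p7=0)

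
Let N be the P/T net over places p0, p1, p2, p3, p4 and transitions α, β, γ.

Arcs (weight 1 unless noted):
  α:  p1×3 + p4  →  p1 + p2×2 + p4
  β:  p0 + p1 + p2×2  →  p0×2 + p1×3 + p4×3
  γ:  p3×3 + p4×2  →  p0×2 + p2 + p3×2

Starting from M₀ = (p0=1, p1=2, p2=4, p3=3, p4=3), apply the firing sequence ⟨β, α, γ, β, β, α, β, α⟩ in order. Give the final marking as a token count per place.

(p0=7, p1=4, p2=3, p3=2, p4=13)

step 1: fire β:  (p0=1, p1=2, p2=4, p3=3, p4=3) → (p0=2, p1=4, p2=2, p3=3, p4=6)
step 2: fire α:  (p0=2, p1=4, p2=2, p3=3, p4=6) → (p0=2, p1=2, p2=4, p3=3, p4=6)
step 3: fire γ:  (p0=2, p1=2, p2=4, p3=3, p4=6) → (p0=4, p1=2, p2=5, p3=2, p4=4)
step 4: fire β:  (p0=4, p1=2, p2=5, p3=2, p4=4) → (p0=5, p1=4, p2=3, p3=2, p4=7)
step 5: fire β:  (p0=5, p1=4, p2=3, p3=2, p4=7) → (p0=6, p1=6, p2=1, p3=2, p4=10)
step 6: fire α:  (p0=6, p1=6, p2=1, p3=2, p4=10) → (p0=6, p1=4, p2=3, p3=2, p4=10)
step 7: fire β:  (p0=6, p1=4, p2=3, p3=2, p4=10) → (p0=7, p1=6, p2=1, p3=2, p4=13)
step 8: fire α:  (p0=7, p1=6, p2=1, p3=2, p4=13) → (p0=7, p1=4, p2=3, p3=2, p4=13)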